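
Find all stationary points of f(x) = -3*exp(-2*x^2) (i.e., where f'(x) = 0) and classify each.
f'(x) = 12*x*exp(-2*x^2)

Solve f'(x) = 0:
  f'(x) = (12*x)·exp(-2*x^2) and exp(-2*x^2) > 0 for every x, so f'(x) = 0 ⇔ 12*x = 0.
  12*x = 0.
  ⇒ x = 0

f''(x) = 12*(1 - 4*x^2)*exp(-2*x^2)
Second-derivative test at each critical point:
  f''(0) = 12 > 0 → local minimum

Critical points: x = 0 (local minimum)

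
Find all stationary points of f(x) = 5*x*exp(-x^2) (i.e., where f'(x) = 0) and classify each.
f'(x) = 5*(1 - 2*x^2)*exp(-x^2)

Solve f'(x) = 0:
  f'(x) = (5 - 10*x^2)·exp(-x^2) and exp(-x^2) > 0 for every x, so f'(x) = 0 ⇔ 5 - 10*x^2 = 0.
  Factor: 5 - 10*x^2 = -5*(2*x^2 - 1); 2*x^2 - 1 = 0 has no rational roots; quadratic formula: x = (0 ± √8)/4.
  ⇒ x = -sqrt(2)/2 ≈ -0.7071, sqrt(2)/2 ≈ 0.7071

f''(x) = (20*x^3 - 30*x)*exp(-x^2)
Second-derivative test at each critical point:
  f''(-0.7071) = 8.5776 > 0 → local minimum
  f''(0.7071) = -8.5776 < 0 → local maximum

Critical points: x = -sqrt(2)/2 ≈ -0.7071 (local minimum); x = sqrt(2)/2 ≈ 0.7071 (local maximum)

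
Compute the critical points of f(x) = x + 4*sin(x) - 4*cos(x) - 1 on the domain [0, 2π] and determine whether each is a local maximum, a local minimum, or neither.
f'(x) = 4*sqrt(2)*sin(x + pi/4) + 1

Solve f'(x) = 0 on [0, 2π]:
  f'(x) = 0 ⇔ 4*sin(x) + 4*cos(x) = -1. Write the left side as R·cos(x + φ) with R = √(4² + (-4)²) = 4*sqrt(2), cos φ = sqrt(2)/2, sin φ = -sqrt(2)/2; then cos(x + φ) = -sqrt(2)/8. Solve for x and keep the solutions lying in [0, 2π].
  ⇒ x = atan((-1 + sqrt(31))/(-sqrt(31) - 1)) + pi ≈ 2.5339, atan((-sqrt(31) - 1)/(-1 + sqrt(31))) + 2*pi ≈ 5.3201

f''(x) = 4*sqrt(2)*cos(x + pi/4)
Second-derivative test at each critical point:
  f''(2.5339) = -5.5678 < 0 → local maximum
  f''(5.3201) = 5.5678 > 0 → local minimum

Critical points: x = atan((-1 + sqrt(31))/(-sqrt(31) - 1)) + pi ≈ 2.5339 (local maximum); x = atan((-sqrt(31) - 1)/(-1 + sqrt(31))) + 2*pi ≈ 5.3201 (local minimum)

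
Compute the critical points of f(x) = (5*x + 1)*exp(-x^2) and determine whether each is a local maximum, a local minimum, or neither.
f'(x) = (-2*x*(5*x + 1) + 5)*exp(-x^2)

Solve f'(x) = 0:
  f'(x) = (-10*x^2 - 2*x + 5)·exp(-x^2) and exp(-x^2) > 0 for every x, so f'(x) = 0 ⇔ -10*x^2 - 2*x + 5 = 0.
  10*x^2 + 2*x - 5 = 0 has no rational roots; quadratic formula: x = (-2 ± √204)/20.
  ⇒ x = -sqrt(51)/10 - 1/10 ≈ -0.8141, -1/10 + sqrt(51)/10 ≈ 0.6141

f''(x) = 2*(2*x^2*(5*x + 1) - 15*x - 1)*exp(-x^2)
Second-derivative test at each critical point:
  f''(-0.8141) = 7.3613 > 0 → local minimum
  f''(0.6141) = -9.7952 < 0 → local maximum

Critical points: x = -sqrt(51)/10 - 1/10 ≈ -0.8141 (local minimum); x = -1/10 + sqrt(51)/10 ≈ 0.6141 (local maximum)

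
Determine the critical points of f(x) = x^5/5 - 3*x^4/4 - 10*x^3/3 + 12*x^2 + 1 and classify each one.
f'(x) = x*(x^3 - 3*x^2 - 10*x + 24)

Solve f'(x) = 0:
  Factor: x^4 - 3*x^3 - 10*x^2 + 24*x = x*(x - 4)*(x - 2)*(x + 3) = 0.
  ⇒ x = -3, 0, 2, 4

f''(x) = 4*x^3 - 9*x^2 - 20*x + 24
Second-derivative test at each critical point:
  f''(-3) = -105 < 0 → local maximum
  f''(0) = 24 > 0 → local minimum
  f''(2) = -20 < 0 → local maximum
  f''(4) = 56 > 0 → local minimum

Critical points: x = -3 (local maximum); x = 0 (local minimum); x = 2 (local maximum); x = 4 (local minimum)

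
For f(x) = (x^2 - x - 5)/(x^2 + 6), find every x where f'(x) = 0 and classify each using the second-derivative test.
f'(x) = (x^2 + 22*x - 6)/(x^4 + 12*x^2 + 36)

Solve f'(x) = 0:
  f'(x) = (x^2 + 22*x - 6)/(x^2 + 6)^2; the denominator is positive wherever f is defined, so f'(x) = 0 ⇔ x^2 + 22*x - 6 = 0.
  x^2 + 22*x - 6 = 0 has no rational roots; quadratic formula: x = (-22 ± √508)/2.
  ⇒ x = -sqrt(127) - 11 ≈ -22.2694, -11 + sqrt(127) ≈ 0.2694

f''(x) = 2*(-x^3 - 33*x^2 + 18*x + 66)/(x^6 + 18*x^4 + 108*x^2 + 216)
Second-derivative test at each critical point:
  f''(-22.2694) = -8.946e-05 < 0 → local maximum
  f''(0.2694) = 0.6112 > 0 → local minimum

Critical points: x = -sqrt(127) - 11 ≈ -22.2694 (local maximum); x = -11 + sqrt(127) ≈ 0.2694 (local minimum)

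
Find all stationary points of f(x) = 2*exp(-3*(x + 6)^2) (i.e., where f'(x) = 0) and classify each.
f'(x) = 12*(-x - 6)*exp(-3*(x + 6)^2)

Solve f'(x) = 0:
  f'(x) = (-12*x - 72)·exp(-3*(x + 6)^2) and exp(-3*(x + 6)^2) > 0 for every x, so f'(x) = 0 ⇔ -12*x - 72 = 0.
  Factor: -12*x - 72 = -12*(x + 6) = 0.
  ⇒ x = -6

f''(x) = 12*(6*(x + 6)^2 - 1)*exp(-3*(x + 6)^2)
Second-derivative test at each critical point:
  f''(-6) = -12 < 0 → local maximum

Critical points: x = -6 (local maximum)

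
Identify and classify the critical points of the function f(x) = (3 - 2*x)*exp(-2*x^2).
f'(x) = 2*(2*x*(2*x - 3) - 1)*exp(-2*x^2)

Solve f'(x) = 0:
  f'(x) = (8*x^2 - 12*x - 2)·exp(-2*x^2) and exp(-2*x^2) > 0 for every x, so f'(x) = 0 ⇔ 8*x^2 - 12*x - 2 = 0.
  Factor: 8*x^2 - 12*x - 2 = 2*(4*x^2 - 6*x - 1); 4*x^2 - 6*x - 1 = 0 has no rational roots; quadratic formula: x = (6 ± √52)/8.
  ⇒ x = 3/4 - sqrt(13)/4 ≈ -0.1514, 3/4 + sqrt(13)/4 ≈ 1.6514

f''(x) = 4*(4*x^2*(3 - 2*x) + 6*x - 3)*exp(-2*x^2)
Second-derivative test at each critical point:
  f''(-0.1514) = -13.7761 < 0 → local maximum
  f''(1.6514) = 0.0617 > 0 → local minimum

Critical points: x = 3/4 - sqrt(13)/4 ≈ -0.1514 (local maximum); x = 3/4 + sqrt(13)/4 ≈ 1.6514 (local minimum)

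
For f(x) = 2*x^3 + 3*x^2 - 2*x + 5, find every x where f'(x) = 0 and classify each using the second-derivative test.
f'(x) = 6*x^2 + 6*x - 2

Solve f'(x) = 0:
  Factor: 6*x^2 + 6*x - 2 = 2*(3*x^2 + 3*x - 1); 3*x^2 + 3*x - 1 = 0 has no rational roots; quadratic formula: x = (-3 ± √21)/6.
  ⇒ x = -sqrt(21)/6 - 1/2 ≈ -1.2638, -1/2 + sqrt(21)/6 ≈ 0.2638

f''(x) = 12*x + 6
Second-derivative test at each critical point:
  f''(-1.2638) = -9.1652 < 0 → local maximum
  f''(0.2638) = 9.1652 > 0 → local minimum

Critical points: x = -sqrt(21)/6 - 1/2 ≈ -1.2638 (local maximum); x = -1/2 + sqrt(21)/6 ≈ 0.2638 (local minimum)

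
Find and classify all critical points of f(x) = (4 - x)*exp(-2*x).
f'(x) = (2*x - 9)*exp(-2*x)

Solve f'(x) = 0:
  f'(x) = (2*x - 9)·exp(-2*x) and exp(-2*x) > 0 for every x, so f'(x) = 0 ⇔ 2*x - 9 = 0.
  2*x - 9 = 0.
  ⇒ x = 9/2

f''(x) = 4*(5 - x)*exp(-2*x)
Second-derivative test at each critical point:
  f''(9/2) = 2.468e-04 > 0 → local minimum

Critical points: x = 9/2 (local minimum)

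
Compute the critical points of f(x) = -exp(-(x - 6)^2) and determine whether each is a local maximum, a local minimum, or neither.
f'(x) = 2*(x - 6)*exp(-(x - 6)^2)

Solve f'(x) = 0:
  f'(x) = (2*x - 12)·exp(-(x - 6)^2) and exp(-(x - 6)^2) > 0 for every x, so f'(x) = 0 ⇔ 2*x - 12 = 0.
  Factor: 2*x - 12 = 2*(x - 6) = 0.
  ⇒ x = 6

f''(x) = 2*(1 - 2*(x - 6)^2)*exp(-(x - 6)^2)
Second-derivative test at each critical point:
  f''(6) = 2 > 0 → local minimum

Critical points: x = 6 (local minimum)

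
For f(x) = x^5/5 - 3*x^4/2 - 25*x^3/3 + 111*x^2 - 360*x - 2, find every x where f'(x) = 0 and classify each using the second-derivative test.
f'(x) = x^4 - 6*x^3 - 25*x^2 + 222*x - 360

Solve f'(x) = 0:
  Factor: x^4 - 6*x^3 - 25*x^2 + 222*x - 360 = (x - 5)*(x - 4)*(x - 3)*(x + 6) = 0.
  ⇒ x = -6, 3, 4, 5

f''(x) = 4*x^3 - 18*x^2 - 50*x + 222
Second-derivative test at each critical point:
  f''(-6) = -990 < 0 → local maximum
  f''(3) = 18 > 0 → local minimum
  f''(4) = -10 < 0 → local maximum
  f''(5) = 22 > 0 → local minimum

Critical points: x = -6 (local maximum); x = 3 (local minimum); x = 4 (local maximum); x = 5 (local minimum)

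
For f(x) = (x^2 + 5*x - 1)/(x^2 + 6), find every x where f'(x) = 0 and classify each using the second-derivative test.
f'(x) = (-5*x^2 + 14*x + 30)/(x^4 + 12*x^2 + 36)

Solve f'(x) = 0:
  f'(x) = -(5*x^2 - 14*x - 30)/(x^2 + 6)^2; the denominator is positive wherever f is defined, so f'(x) = 0 ⇔ -5*x^2 + 14*x + 30 = 0.
  5*x^2 - 14*x - 30 = 0 has no rational roots; quadratic formula: x = (14 ± √796)/10.
  ⇒ x = 7/5 - sqrt(199)/5 ≈ -1.4213, 7/5 + sqrt(199)/5 ≈ 4.2213

f''(x) = 2*(5*x^3 - 21*x^2 - 90*x + 42)/(x^6 + 18*x^4 + 108*x^2 + 216)
Second-derivative test at each critical point:
  f''(-1.4213) = 0.4386 > 0 → local minimum
  f''(4.2213) = -0.0497 < 0 → local maximum

Critical points: x = 7/5 - sqrt(199)/5 ≈ -1.4213 (local minimum); x = 7/5 + sqrt(199)/5 ≈ 4.2213 (local maximum)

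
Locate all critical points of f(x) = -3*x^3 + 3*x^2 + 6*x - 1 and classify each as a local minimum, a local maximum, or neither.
f'(x) = -9*x^2 + 6*x + 6

Solve f'(x) = 0:
  Factor: -9*x^2 + 6*x + 6 = -3*(3*x^2 - 2*x - 2); 3*x^2 - 2*x - 2 = 0 has no rational roots; quadratic formula: x = (2 ± √28)/6.
  ⇒ x = 1/3 - sqrt(7)/3 ≈ -0.5486, 1/3 + sqrt(7)/3 ≈ 1.2153

f''(x) = 6 - 18*x
Second-derivative test at each critical point:
  f''(-0.5486) = 15.8745 > 0 → local minimum
  f''(1.2153) = -15.8745 < 0 → local maximum

Critical points: x = 1/3 - sqrt(7)/3 ≈ -0.5486 (local minimum); x = 1/3 + sqrt(7)/3 ≈ 1.2153 (local maximum)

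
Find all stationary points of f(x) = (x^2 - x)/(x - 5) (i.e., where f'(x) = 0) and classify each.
f'(x) = (x^2 - 10*x + 5)/(x^2 - 10*x + 25)

Solve f'(x) = 0:
  f'(x) = (x^2 - 10*x + 5)/(x - 5)^2; the denominator is positive wherever f is defined, so f'(x) = 0 ⇔ x^2 - 10*x + 5 = 0.
  x^2 - 10*x + 5 = 0 has no rational roots; quadratic formula: x = (10 ± √80)/2.
  ⇒ x = 5 - 2*sqrt(5) ≈ 0.5279, 2*sqrt(5) + 5 ≈ 9.4721

f''(x) = 40/(x^3 - 15*x^2 + 75*x - 125)
Second-derivative test at each critical point:
  f''(0.5279) = -0.4472 < 0 → local maximum
  f''(9.4721) = 0.4472 > 0 → local minimum

Critical points: x = 5 - 2*sqrt(5) ≈ 0.5279 (local maximum); x = 2*sqrt(5) + 5 ≈ 9.4721 (local minimum)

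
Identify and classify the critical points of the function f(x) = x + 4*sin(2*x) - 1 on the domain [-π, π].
f'(x) = 8*cos(2*x) + 1

Solve f'(x) = 0 on [-π, π]:
  f'(x) = 0 ⇔ cos(2*x) = -1/8, i.e. 2*x = ±arccos(-1/8) + 2nπ; keep the solutions lying in [-π, π].
  ⇒ x = -pi + acos(-1/8)/2 ≈ -2.2935, -acos(-1/8)/2 ≈ -0.8481, acos(-1/8)/2 ≈ 0.8481, pi - acos(-1/8)/2 ≈ 2.2935

f''(x) = -16*sin(2*x)
Second-derivative test at each critical point:
  f''(-2.2935) = -15.8745 < 0 → local maximum
  f''(-0.8481) = 15.8745 > 0 → local minimum
  f''(0.8481) = -15.8745 < 0 → local maximum
  f''(2.2935) = 15.8745 > 0 → local minimum

Critical points: x = -pi + acos(-1/8)/2 ≈ -2.2935 (local maximum); x = -acos(-1/8)/2 ≈ -0.8481 (local minimum); x = acos(-1/8)/2 ≈ 0.8481 (local maximum); x = pi - acos(-1/8)/2 ≈ 2.2935 (local minimum)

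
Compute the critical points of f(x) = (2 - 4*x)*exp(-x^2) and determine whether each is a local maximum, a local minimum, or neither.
f'(x) = 4*(x*(2*x - 1) - 1)*exp(-x^2)

Solve f'(x) = 0:
  f'(x) = (8*x^2 - 4*x - 4)·exp(-x^2) and exp(-x^2) > 0 for every x, so f'(x) = 0 ⇔ 8*x^2 - 4*x - 4 = 0.
  Factor: 8*x^2 - 4*x - 4 = 4*(x - 1)*(2*x + 1) = 0.
  ⇒ x = -1/2, 1

f''(x) = 4*(2*x^2*(1 - 2*x) + 6*x - 1)*exp(-x^2)
Second-derivative test at each critical point:
  f''(-1/2) = -9.3456 < 0 → local maximum
  f''(1) = 4.4146 > 0 → local minimum

Critical points: x = -1/2 (local maximum); x = 1 (local minimum)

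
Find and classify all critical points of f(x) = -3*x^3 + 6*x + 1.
f'(x) = 6 - 9*x^2

Solve f'(x) = 0:
  Factor: 6 - 9*x^2 = -3*(3*x^2 - 2); 3*x^2 - 2 = 0 has no rational roots; quadratic formula: x = (0 ± √24)/6.
  ⇒ x = -sqrt(6)/3 ≈ -0.8165, sqrt(6)/3 ≈ 0.8165

f''(x) = -18*x
Second-derivative test at each critical point:
  f''(-0.8165) = 14.6969 > 0 → local minimum
  f''(0.8165) = -14.6969 < 0 → local maximum

Critical points: x = -sqrt(6)/3 ≈ -0.8165 (local minimum); x = sqrt(6)/3 ≈ 0.8165 (local maximum)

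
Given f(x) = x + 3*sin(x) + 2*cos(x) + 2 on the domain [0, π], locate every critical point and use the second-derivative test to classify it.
f'(x) = -2*sin(x) + 3*cos(x) + 1

Solve f'(x) = 0 on [0, π]:
  f'(x) = 0 ⇔ -2*sin(x) + 3*cos(x) = -1. Write the left side as R·cos(x + φ) with R = √(3² + 2²) = sqrt(13), cos φ = 3*sqrt(13)/13, sin φ = 2*sqrt(13)/13; then cos(x + φ) = -sqrt(13)/13. Solve for x and keep the solutions lying in [0, π].
  ⇒ x = atan((2 + 6*sqrt(3))/(-3 + 4*sqrt(3))) ≈ 1.2638

f''(x) = -3*sin(x) - 2*cos(x)
Second-derivative test at each critical point:
  f''(1.2638) = -3.4641 < 0 → local maximum

Critical points: x = atan((2 + 6*sqrt(3))/(-3 + 4*sqrt(3))) ≈ 1.2638 (local maximum)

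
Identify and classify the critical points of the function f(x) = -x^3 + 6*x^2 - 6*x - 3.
f'(x) = -3*x^2 + 12*x - 6

Solve f'(x) = 0:
  Factor: -3*x^2 + 12*x - 6 = -3*(x^2 - 4*x + 2); x^2 - 4*x + 2 = 0 has no rational roots; quadratic formula: x = (4 ± √8)/2.
  ⇒ x = 2 - sqrt(2) ≈ 0.5858, sqrt(2) + 2 ≈ 3.4142

f''(x) = 12 - 6*x
Second-derivative test at each critical point:
  f''(0.5858) = 8.4853 > 0 → local minimum
  f''(3.4142) = -8.4853 < 0 → local maximum

Critical points: x = 2 - sqrt(2) ≈ 0.5858 (local minimum); x = sqrt(2) + 2 ≈ 3.4142 (local maximum)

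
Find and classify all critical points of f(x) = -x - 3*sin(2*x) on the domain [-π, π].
f'(x) = 12*sin(x)^2 - 7

Solve f'(x) = 0 on [-π, π]:
  f'(x) = 0 ⇔ cos(2*x) = -1/6, i.e. 2*x = ±arccos(-1/6) + 2nπ; keep the solutions lying in [-π, π].
  ⇒ x = -pi + acos(-1/6)/2 ≈ -2.2725, -acos(-1/6)/2 ≈ -0.8691, acos(-1/6)/2 ≈ 0.8691, pi - acos(-1/6)/2 ≈ 2.2725

f''(x) = 12*sin(2*x)
Second-derivative test at each critical point:
  f''(-2.2725) = 11.8322 > 0 → local minimum
  f''(-0.8691) = -11.8322 < 0 → local maximum
  f''(0.8691) = 11.8322 > 0 → local minimum
  f''(2.2725) = -11.8322 < 0 → local maximum

Critical points: x = -pi + acos(-1/6)/2 ≈ -2.2725 (local minimum); x = -acos(-1/6)/2 ≈ -0.8691 (local maximum); x = acos(-1/6)/2 ≈ 0.8691 (local minimum); x = pi - acos(-1/6)/2 ≈ 2.2725 (local maximum)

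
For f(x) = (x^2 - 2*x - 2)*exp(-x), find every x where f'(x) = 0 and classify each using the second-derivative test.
f'(x) = x*(4 - x)*exp(-x)

Solve f'(x) = 0:
  f'(x) = (-x^2 + 4*x)·exp(-x) and exp(-x) > 0 for every x, so f'(x) = 0 ⇔ -x^2 + 4*x = 0.
  Factor: -x^2 + 4*x = -x*(x - 4) = 0.
  ⇒ x = 0, 4

f''(x) = (x^2 - 6*x + 4)*exp(-x)
Second-derivative test at each critical point:
  f''(0) = 4 > 0 → local minimum
  f''(4) = -0.0733 < 0 → local maximum

Critical points: x = 0 (local minimum); x = 4 (local maximum)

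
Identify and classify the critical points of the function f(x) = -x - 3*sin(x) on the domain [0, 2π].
f'(x) = -3*cos(x) - 1

Solve f'(x) = 0 on [0, 2π]:
  f'(x) = 0 ⇔ cos(x) = -1/3, i.e. x = ±arccos(-1/3) + 2nπ; keep the solutions lying in [0, 2π].
  ⇒ x = acos(-1/3) ≈ 1.9106, -acos(-1/3) + 2*pi ≈ 4.3726

f''(x) = 3*sin(x)
Second-derivative test at each critical point:
  f''(1.9106) = 2.8284 > 0 → local minimum
  f''(4.3726) = -2.8284 < 0 → local maximum

Critical points: x = acos(-1/3) ≈ 1.9106 (local minimum); x = -acos(-1/3) + 2*pi ≈ 4.3726 (local maximum)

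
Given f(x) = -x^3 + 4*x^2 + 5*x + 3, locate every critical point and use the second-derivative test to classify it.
f'(x) = -3*x^2 + 8*x + 5

Solve f'(x) = 0:
  3*x^2 - 8*x - 5 = 0 has no rational roots; quadratic formula: x = (8 ± √124)/6.
  ⇒ x = 4/3 - sqrt(31)/3 ≈ -0.5226, 4/3 + sqrt(31)/3 ≈ 3.1893

f''(x) = 8 - 6*x
Second-derivative test at each critical point:
  f''(-0.5226) = 11.1355 > 0 → local minimum
  f''(3.1893) = -11.1355 < 0 → local maximum

Critical points: x = 4/3 - sqrt(31)/3 ≈ -0.5226 (local minimum); x = 4/3 + sqrt(31)/3 ≈ 3.1893 (local maximum)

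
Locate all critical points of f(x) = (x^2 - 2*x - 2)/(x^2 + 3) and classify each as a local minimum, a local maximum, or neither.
f'(x) = 2*(x^2 + 5*x - 3)/(x^4 + 6*x^2 + 9)

Solve f'(x) = 0:
  f'(x) = 2*(x^2 + 5*x - 3)/(x^2 + 3)^2; the denominator is positive wherever f is defined, so f'(x) = 0 ⇔ 2*x^2 + 10*x - 6 = 0.
  Factor: 2*x^2 + 10*x - 6 = 2*(x^2 + 5*x - 3); x^2 + 5*x - 3 = 0 has no rational roots; quadratic formula: x = (-5 ± √37)/2.
  ⇒ x = -sqrt(37)/2 - 5/2 ≈ -5.5414, -5/2 + sqrt(37)/2 ≈ 0.5414

f''(x) = 2*(-2*x^3 - 15*x^2 + 18*x + 15)/(x^6 + 9*x^4 + 27*x^2 + 27)
Second-derivative test at each critical point:
  f''(-5.5414) = -0.0107 < 0 → local maximum
  f''(0.5414) = 1.1218 > 0 → local minimum

Critical points: x = -sqrt(37)/2 - 5/2 ≈ -5.5414 (local maximum); x = -5/2 + sqrt(37)/2 ≈ 0.5414 (local minimum)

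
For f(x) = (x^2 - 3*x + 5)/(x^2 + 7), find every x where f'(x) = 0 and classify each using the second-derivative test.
f'(x) = (3*x^2 + 4*x - 21)/(x^4 + 14*x^2 + 49)

Solve f'(x) = 0:
  f'(x) = (3*x^2 + 4*x - 21)/(x^2 + 7)^2; the denominator is positive wherever f is defined, so f'(x) = 0 ⇔ 3*x^2 + 4*x - 21 = 0.
  3*x^2 + 4*x - 21 = 0 has no rational roots; quadratic formula: x = (-4 ± √268)/6.
  ⇒ x = -sqrt(67)/3 - 2/3 ≈ -3.3951, -2/3 + sqrt(67)/3 ≈ 2.0618

f''(x) = 2*(-3*x^3 - 6*x^2 + 63*x + 14)/(x^6 + 21*x^4 + 147*x^2 + 343)
Second-derivative test at each critical point:
  f''(-3.3951) = -0.0477 < 0 → local maximum
  f''(2.0618) = 0.1293 > 0 → local minimum

Critical points: x = -sqrt(67)/3 - 2/3 ≈ -3.3951 (local maximum); x = -2/3 + sqrt(67)/3 ≈ 2.0618 (local minimum)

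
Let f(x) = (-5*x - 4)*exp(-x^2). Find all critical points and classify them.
f'(x) = (2*x*(5*x + 4) - 5)*exp(-x^2)

Solve f'(x) = 0:
  f'(x) = (10*x^2 + 8*x - 5)·exp(-x^2) and exp(-x^2) > 0 for every x, so f'(x) = 0 ⇔ 10*x^2 + 8*x - 5 = 0.
  10*x^2 + 8*x - 5 = 0 has no rational roots; quadratic formula: x = (-8 ± √264)/20.
  ⇒ x = -sqrt(66)/10 - 2/5 ≈ -1.2124, -2/5 + sqrt(66)/10 ≈ 0.4124

f''(x) = 2*(-10*x^3 - 8*x^2 + 15*x + 4)*exp(-x^2)
Second-derivative test at each critical point:
  f''(-1.2124) = -3.7361 < 0 → local maximum
  f''(0.4124) = 13.7069 > 0 → local minimum

Critical points: x = -sqrt(66)/10 - 2/5 ≈ -1.2124 (local maximum); x = -2/5 + sqrt(66)/10 ≈ 0.4124 (local minimum)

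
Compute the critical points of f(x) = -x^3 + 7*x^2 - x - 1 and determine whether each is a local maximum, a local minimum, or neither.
f'(x) = -3*x^2 + 14*x - 1

Solve f'(x) = 0:
  3*x^2 - 14*x + 1 = 0 has no rational roots; quadratic formula: x = (14 ± √184)/6.
  ⇒ x = 7/3 - sqrt(46)/3 ≈ 0.0726, sqrt(46)/3 + 7/3 ≈ 4.5941

f''(x) = 14 - 6*x
Second-derivative test at each critical point:
  f''(0.0726) = 13.5647 > 0 → local minimum
  f''(4.5941) = -13.5647 < 0 → local maximum

Critical points: x = 7/3 - sqrt(46)/3 ≈ 0.0726 (local minimum); x = sqrt(46)/3 + 7/3 ≈ 4.5941 (local maximum)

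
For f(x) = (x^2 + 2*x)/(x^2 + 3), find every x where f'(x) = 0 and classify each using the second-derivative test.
f'(x) = 2*(-x^2 + 3*x + 3)/(x^4 + 6*x^2 + 9)

Solve f'(x) = 0:
  f'(x) = -2*(x^2 - 3*x - 3)/(x^2 + 3)^2; the denominator is positive wherever f is defined, so f'(x) = 0 ⇔ -2*x^2 + 6*x + 6 = 0.
  Factor: -2*x^2 + 6*x + 6 = -2*(x^2 - 3*x - 3); x^2 - 3*x - 3 = 0 has no rational roots; quadratic formula: x = (3 ± √21)/2.
  ⇒ x = 3/2 - sqrt(21)/2 ≈ -0.7913, 3/2 + sqrt(21)/2 ≈ 3.7913

f''(x) = 2*(2*x^3 - 9*x^2 - 18*x + 9)/(x^6 + 9*x^4 + 27*x^2 + 27)
Second-derivative test at each critical point:
  f''(-0.7913) = 0.6970 > 0 → local minimum
  f''(3.7913) = -0.0304 < 0 → local maximum

Critical points: x = 3/2 - sqrt(21)/2 ≈ -0.7913 (local minimum); x = 3/2 + sqrt(21)/2 ≈ 3.7913 (local maximum)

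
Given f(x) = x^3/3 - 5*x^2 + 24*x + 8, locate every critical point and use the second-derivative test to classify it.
f'(x) = x^2 - 10*x + 24

Solve f'(x) = 0:
  Factor: x^2 - 10*x + 24 = (x - 6)*(x - 4) = 0.
  ⇒ x = 4, 6

f''(x) = 2*x - 10
Second-derivative test at each critical point:
  f''(4) = -2 < 0 → local maximum
  f''(6) = 2 > 0 → local minimum

Critical points: x = 4 (local maximum); x = 6 (local minimum)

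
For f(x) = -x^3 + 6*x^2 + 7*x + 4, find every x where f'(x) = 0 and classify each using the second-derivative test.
f'(x) = -3*x^2 + 12*x + 7

Solve f'(x) = 0:
  3*x^2 - 12*x - 7 = 0 has no rational roots; quadratic formula: x = (12 ± √228)/6.
  ⇒ x = 2 - sqrt(57)/3 ≈ -0.5166, 2 + sqrt(57)/3 ≈ 4.5166

f''(x) = 12 - 6*x
Second-derivative test at each critical point:
  f''(-0.5166) = 15.0997 > 0 → local minimum
  f''(4.5166) = -15.0997 < 0 → local maximum

Critical points: x = 2 - sqrt(57)/3 ≈ -0.5166 (local minimum); x = 2 + sqrt(57)/3 ≈ 4.5166 (local maximum)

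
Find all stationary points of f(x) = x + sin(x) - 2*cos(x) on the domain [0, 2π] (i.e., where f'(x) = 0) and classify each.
f'(x) = 2*sin(x) + cos(x) + 1

Solve f'(x) = 0 on [0, 2π]:
  f'(x) = 0 ⇔ 2*sin(x) + cos(x) = -1. Write the left side as R·cos(x + φ) with R = √(1² + (-2)²) = sqrt(5), cos φ = sqrt(5)/5, sin φ = -2*sqrt(5)/5; then cos(x + φ) = -sqrt(5)/5. Solve for x and keep the solutions lying in [0, 2π].
  ⇒ x = pi ≈ 3.1416, -atan(4/3) + 2*pi ≈ 5.3559

f''(x) = -sin(x) + 2*cos(x)
Second-derivative test at each critical point:
  f''(3.1416) = -2 < 0 → local maximum
  f''(5.3559) = 2 > 0 → local minimum

Critical points: x = pi ≈ 3.1416 (local maximum); x = -atan(4/3) + 2*pi ≈ 5.3559 (local minimum)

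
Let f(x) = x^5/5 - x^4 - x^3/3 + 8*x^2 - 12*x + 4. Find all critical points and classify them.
f'(x) = x^4 - 4*x^3 - x^2 + 16*x - 12

Solve f'(x) = 0:
  Factor: x^4 - 4*x^3 - x^2 + 16*x - 12 = (x - 3)*(x - 2)*(x - 1)*(x + 2) = 0.
  ⇒ x = -2, 1, 2, 3

f''(x) = 4*x^3 - 12*x^2 - 2*x + 16
Second-derivative test at each critical point:
  f''(-2) = -60 < 0 → local maximum
  f''(1) = 6 > 0 → local minimum
  f''(2) = -4 < 0 → local maximum
  f''(3) = 10 > 0 → local minimum

Critical points: x = -2 (local maximum); x = 1 (local minimum); x = 2 (local maximum); x = 3 (local minimum)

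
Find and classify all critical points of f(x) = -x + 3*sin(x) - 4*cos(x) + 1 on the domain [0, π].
f'(x) = 4*sin(x) + 3*cos(x) - 1

Solve f'(x) = 0 on [0, π]:
  f'(x) = 0 ⇔ 4*sin(x) + 3*cos(x) = 1. Write the left side as R·cos(x + φ) with R = √(3² + (-4)²) = 5, cos φ = 3/5, sin φ = -4/5; then cos(x + φ) = 1/5. Solve for x and keep the solutions lying in [0, π].
  ⇒ x = atan((4 + 6*sqrt(6))/(3 - 8*sqrt(6))) + pi ≈ 2.2967

f''(x) = -3*sin(x) + 4*cos(x)
Second-derivative test at each critical point:
  f''(2.2967) = -4.8990 < 0 → local maximum

Critical points: x = atan((4 + 6*sqrt(6))/(3 - 8*sqrt(6))) + pi ≈ 2.2967 (local maximum)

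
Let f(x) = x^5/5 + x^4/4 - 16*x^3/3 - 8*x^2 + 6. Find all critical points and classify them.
f'(x) = x*(x^3 + x^2 - 16*x - 16)

Solve f'(x) = 0:
  Factor: x^4 + x^3 - 16*x^2 - 16*x = x*(x - 4)*(x + 1)*(x + 4) = 0.
  ⇒ x = -4, -1, 0, 4

f''(x) = 4*x^3 + 3*x^2 - 32*x - 16
Second-derivative test at each critical point:
  f''(-4) = -96 < 0 → local maximum
  f''(-1) = 15 > 0 → local minimum
  f''(0) = -16 < 0 → local maximum
  f''(4) = 160 > 0 → local minimum

Critical points: x = -4 (local maximum); x = -1 (local minimum); x = 0 (local maximum); x = 4 (local minimum)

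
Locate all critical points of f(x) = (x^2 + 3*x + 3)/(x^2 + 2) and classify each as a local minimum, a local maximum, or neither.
f'(x) = (-3*x^2 - 2*x + 6)/(x^4 + 4*x^2 + 4)

Solve f'(x) = 0:
  f'(x) = -(3*x^2 + 2*x - 6)/(x^2 + 2)^2; the denominator is positive wherever f is defined, so f'(x) = 0 ⇔ -3*x^2 - 2*x + 6 = 0.
  3*x^2 + 2*x - 6 = 0 has no rational roots; quadratic formula: x = (-2 ± √76)/6.
  ⇒ x = -sqrt(19)/3 - 1/3 ≈ -1.7863, -1/3 + sqrt(19)/3 ≈ 1.1196

f''(x) = 2*(3*x^3 + 3*x^2 - 18*x - 2)/(x^6 + 6*x^4 + 12*x^2 + 8)
Second-derivative test at each critical point:
  f''(-1.7863) = 0.3235 > 0 → local minimum
  f''(1.1196) = -0.8235 < 0 → local maximum

Critical points: x = -sqrt(19)/3 - 1/3 ≈ -1.7863 (local minimum); x = -1/3 + sqrt(19)/3 ≈ 1.1196 (local maximum)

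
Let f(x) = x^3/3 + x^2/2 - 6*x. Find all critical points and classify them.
f'(x) = x^2 + x - 6

Solve f'(x) = 0:
  Factor: x^2 + x - 6 = (x - 2)*(x + 3) = 0.
  ⇒ x = -3, 2

f''(x) = 2*x + 1
Second-derivative test at each critical point:
  f''(-3) = -5 < 0 → local maximum
  f''(2) = 5 > 0 → local minimum

Critical points: x = -3 (local maximum); x = 2 (local minimum)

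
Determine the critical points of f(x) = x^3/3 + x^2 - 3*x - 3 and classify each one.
f'(x) = x^2 + 2*x - 3

Solve f'(x) = 0:
  Factor: x^2 + 2*x - 3 = (x - 1)*(x + 3) = 0.
  ⇒ x = -3, 1

f''(x) = 2*x + 2
Second-derivative test at each critical point:
  f''(-3) = -4 < 0 → local maximum
  f''(1) = 4 > 0 → local minimum

Critical points: x = -3 (local maximum); x = 1 (local minimum)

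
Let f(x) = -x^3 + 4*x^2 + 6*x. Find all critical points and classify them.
f'(x) = -3*x^2 + 8*x + 6

Solve f'(x) = 0:
  3*x^2 - 8*x - 6 = 0 has no rational roots; quadratic formula: x = (8 ± √136)/6.
  ⇒ x = 4/3 - sqrt(34)/3 ≈ -0.6103, 4/3 + sqrt(34)/3 ≈ 3.2770

f''(x) = 8 - 6*x
Second-derivative test at each critical point:
  f''(-0.6103) = 11.6619 > 0 → local minimum
  f''(3.2770) = -11.6619 < 0 → local maximum

Critical points: x = 4/3 - sqrt(34)/3 ≈ -0.6103 (local minimum); x = 4/3 + sqrt(34)/3 ≈ 3.2770 (local maximum)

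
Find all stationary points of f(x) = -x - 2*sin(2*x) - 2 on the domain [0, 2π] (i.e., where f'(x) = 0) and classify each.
f'(x) = 8*sin(x)^2 - 5

Solve f'(x) = 0 on [0, 2π]:
  f'(x) = 0 ⇔ cos(2*x) = -1/4, i.e. 2*x = ±arccos(-1/4) + 2nπ; keep the solutions lying in [0, 2π].
  ⇒ x = acos(-1/4)/2 ≈ 0.9117, pi - acos(-1/4)/2 ≈ 2.2299, acos(-1/4)/2 + pi ≈ 4.0533, -acos(-1/4)/2 + 2*pi ≈ 5.3714

f''(x) = 8*sin(2*x)
Second-derivative test at each critical point:
  f''(0.9117) = 7.7460 > 0 → local minimum
  f''(2.2299) = -7.7460 < 0 → local maximum
  f''(4.0533) = 7.7460 > 0 → local minimum
  f''(5.3714) = -7.7460 < 0 → local maximum

Critical points: x = acos(-1/4)/2 ≈ 0.9117 (local minimum); x = pi - acos(-1/4)/2 ≈ 2.2299 (local maximum); x = acos(-1/4)/2 + pi ≈ 4.0533 (local minimum); x = -acos(-1/4)/2 + 2*pi ≈ 5.3714 (local maximum)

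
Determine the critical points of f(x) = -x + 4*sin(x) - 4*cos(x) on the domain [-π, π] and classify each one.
f'(x) = 4*sqrt(2)*sin(x + pi/4) - 1

Solve f'(x) = 0 on [-π, π]:
  f'(x) = 0 ⇔ 4*sin(x) + 4*cos(x) = 1. Write the left side as R·cos(x + φ) with R = √(4² + (-4)²) = 4*sqrt(2), cos φ = sqrt(2)/2, sin φ = -sqrt(2)/2; then cos(x + φ) = sqrt(2)/8. Solve for x and keep the solutions lying in [-π, π].
  ⇒ x = atan((1 - sqrt(31))/(1 + sqrt(31))) ≈ -0.6077, atan((1 + sqrt(31))/(1 - sqrt(31))) + pi ≈ 2.1785

f''(x) = 4*sqrt(2)*cos(x + pi/4)
Second-derivative test at each critical point:
  f''(-0.6077) = 5.5678 > 0 → local minimum
  f''(2.1785) = -5.5678 < 0 → local maximum

Critical points: x = atan((1 - sqrt(31))/(1 + sqrt(31))) ≈ -0.6077 (local minimum); x = atan((1 + sqrt(31))/(1 - sqrt(31))) + pi ≈ 2.1785 (local maximum)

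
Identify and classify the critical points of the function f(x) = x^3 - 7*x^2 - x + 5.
f'(x) = 3*x^2 - 14*x - 1

Solve f'(x) = 0:
  3*x^2 - 14*x - 1 = 0 has no rational roots; quadratic formula: x = (14 ± √208)/6.
  ⇒ x = 7/3 - 2*sqrt(13)/3 ≈ -0.0704, 7/3 + 2*sqrt(13)/3 ≈ 4.7370

f''(x) = 6*x - 14
Second-derivative test at each critical point:
  f''(-0.0704) = -14.4222 < 0 → local maximum
  f''(4.7370) = 14.4222 > 0 → local minimum

Critical points: x = 7/3 - 2*sqrt(13)/3 ≈ -0.0704 (local maximum); x = 7/3 + 2*sqrt(13)/3 ≈ 4.7370 (local minimum)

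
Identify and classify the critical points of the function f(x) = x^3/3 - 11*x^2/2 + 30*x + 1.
f'(x) = x^2 - 11*x + 30

Solve f'(x) = 0:
  Factor: x^2 - 11*x + 30 = (x - 6)*(x - 5) = 0.
  ⇒ x = 5, 6

f''(x) = 2*x - 11
Second-derivative test at each critical point:
  f''(5) = -1 < 0 → local maximum
  f''(6) = 1 > 0 → local minimum

Critical points: x = 5 (local maximum); x = 6 (local minimum)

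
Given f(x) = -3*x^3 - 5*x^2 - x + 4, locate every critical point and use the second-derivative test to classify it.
f'(x) = -9*x^2 - 10*x - 1

Solve f'(x) = 0:
  Factor: -9*x^2 - 10*x - 1 = -(x + 1)*(9*x + 1) = 0.
  ⇒ x = -1, -1/9

f''(x) = -18*x - 10
Second-derivative test at each critical point:
  f''(-1) = 8 > 0 → local minimum
  f''(-1/9) = -8 < 0 → local maximum

Critical points: x = -1 (local minimum); x = -1/9 (local maximum)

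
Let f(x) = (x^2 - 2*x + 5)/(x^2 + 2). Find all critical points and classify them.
f'(x) = 2*(x^2 - 3*x - 2)/(x^4 + 4*x^2 + 4)

Solve f'(x) = 0:
  f'(x) = 2*(x^2 - 3*x - 2)/(x^2 + 2)^2; the denominator is positive wherever f is defined, so f'(x) = 0 ⇔ 2*x^2 - 6*x - 4 = 0.
  Factor: 2*x^2 - 6*x - 4 = 2*(x^2 - 3*x - 2); x^2 - 3*x - 2 = 0 has no rational roots; quadratic formula: x = (3 ± √17)/2.
  ⇒ x = 3/2 - sqrt(17)/2 ≈ -0.5616, 3/2 + sqrt(17)/2 ≈ 3.5616

f''(x) = 2*(-2*x^3 + 9*x^2 + 12*x - 6)/(x^6 + 6*x^4 + 12*x^2 + 8)
Second-derivative test at each critical point:
  f''(-0.5616) = -1.5382 < 0 → local maximum
  f''(3.5616) = 0.0382 > 0 → local minimum

Critical points: x = 3/2 - sqrt(17)/2 ≈ -0.5616 (local maximum); x = 3/2 + sqrt(17)/2 ≈ 3.5616 (local minimum)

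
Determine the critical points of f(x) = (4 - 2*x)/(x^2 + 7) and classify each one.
f'(x) = 2*(-x^2 + 2*x*(x - 2) - 7)/(x^2 + 7)^2

Solve f'(x) = 0:
  f'(x) = 2*(x^2 - 4*x - 7)/(x^2 + 7)^2; the denominator is positive wherever f is defined, so f'(x) = 0 ⇔ 2*x^2 - 8*x - 14 = 0.
  Factor: 2*x^2 - 8*x - 14 = 2*(x^2 - 4*x - 7); x^2 - 4*x - 7 = 0 has no rational roots; quadratic formula: x = (4 ± √44)/2.
  ⇒ x = 2 - sqrt(11) ≈ -1.3166, 2 + sqrt(11) ≈ 5.3166

f''(x) = 4*(4*x^2*(2 - x) + (3*x - 2)*(x^2 + 7))/(x^2 + 7)^3
Second-derivative test at each critical point:
  f''(-1.3166) = -0.1739 < 0 → local maximum
  f''(5.3166) = 0.0107 > 0 → local minimum

Critical points: x = 2 - sqrt(11) ≈ -1.3166 (local maximum); x = 2 + sqrt(11) ≈ 5.3166 (local minimum)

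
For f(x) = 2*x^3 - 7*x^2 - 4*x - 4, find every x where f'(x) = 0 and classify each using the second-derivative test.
f'(x) = 6*x^2 - 14*x - 4

Solve f'(x) = 0:
  Factor: 6*x^2 - 14*x - 4 = 2*(3*x^2 - 7*x - 2); 3*x^2 - 7*x - 2 = 0 has no rational roots; quadratic formula: x = (7 ± √73)/6.
  ⇒ x = 7/6 - sqrt(73)/6 ≈ -0.2573, 7/6 + sqrt(73)/6 ≈ 2.5907

f''(x) = 12*x - 14
Second-derivative test at each critical point:
  f''(-0.2573) = -17.0880 < 0 → local maximum
  f''(2.5907) = 17.0880 > 0 → local minimum

Critical points: x = 7/6 - sqrt(73)/6 ≈ -0.2573 (local maximum); x = 7/6 + sqrt(73)/6 ≈ 2.5907 (local minimum)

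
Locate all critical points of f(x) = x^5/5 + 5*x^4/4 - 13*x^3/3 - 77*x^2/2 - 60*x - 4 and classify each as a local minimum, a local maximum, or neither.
f'(x) = x^4 + 5*x^3 - 13*x^2 - 77*x - 60

Solve f'(x) = 0:
  Factor: x^4 + 5*x^3 - 13*x^2 - 77*x - 60 = (x - 4)*(x + 1)*(x + 3)*(x + 5) = 0.
  ⇒ x = -5, -3, -1, 4

f''(x) = 4*x^3 + 15*x^2 - 26*x - 77
Second-derivative test at each critical point:
  f''(-5) = -72 < 0 → local maximum
  f''(-3) = 28 > 0 → local minimum
  f''(-1) = -40 < 0 → local maximum
  f''(4) = 315 > 0 → local minimum

Critical points: x = -5 (local maximum); x = -3 (local minimum); x = -1 (local maximum); x = 4 (local minimum)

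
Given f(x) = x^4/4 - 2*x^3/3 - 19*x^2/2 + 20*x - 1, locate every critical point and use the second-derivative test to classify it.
f'(x) = x^3 - 2*x^2 - 19*x + 20

Solve f'(x) = 0:
  Factor: x^3 - 2*x^2 - 19*x + 20 = (x - 5)*(x - 1)*(x + 4) = 0.
  ⇒ x = -4, 1, 5

f''(x) = 3*x^2 - 4*x - 19
Second-derivative test at each critical point:
  f''(-4) = 45 > 0 → local minimum
  f''(1) = -20 < 0 → local maximum
  f''(5) = 36 > 0 → local minimum

Critical points: x = -4 (local minimum); x = 1 (local maximum); x = 5 (local minimum)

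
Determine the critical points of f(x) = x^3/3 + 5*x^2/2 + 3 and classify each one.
f'(x) = x*(x + 5)

Solve f'(x) = 0:
  Factor: x^2 + 5*x = x*(x + 5) = 0.
  ⇒ x = -5, 0

f''(x) = 2*x + 5
Second-derivative test at each critical point:
  f''(-5) = -5 < 0 → local maximum
  f''(0) = 5 > 0 → local minimum

Critical points: x = -5 (local maximum); x = 0 (local minimum)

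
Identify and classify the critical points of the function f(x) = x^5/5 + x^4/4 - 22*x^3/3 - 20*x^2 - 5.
f'(x) = x*(x^3 + x^2 - 22*x - 40)

Solve f'(x) = 0:
  Factor: x^4 + x^3 - 22*x^2 - 40*x = x*(x - 5)*(x + 2)*(x + 4) = 0.
  ⇒ x = -4, -2, 0, 5

f''(x) = 4*x^3 + 3*x^2 - 44*x - 40
Second-derivative test at each critical point:
  f''(-4) = -72 < 0 → local maximum
  f''(-2) = 28 > 0 → local minimum
  f''(0) = -40 < 0 → local maximum
  f''(5) = 315 > 0 → local minimum

Critical points: x = -4 (local maximum); x = -2 (local minimum); x = 0 (local maximum); x = 5 (local minimum)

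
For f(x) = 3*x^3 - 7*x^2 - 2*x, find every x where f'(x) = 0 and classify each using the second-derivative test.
f'(x) = 9*x^2 - 14*x - 2

Solve f'(x) = 0:
  9*x^2 - 14*x - 2 = 0 has no rational roots; quadratic formula: x = (14 ± √268)/18.
  ⇒ x = 7/9 - sqrt(67)/9 ≈ -0.1317, 7/9 + sqrt(67)/9 ≈ 1.6873

f''(x) = 18*x - 14
Second-derivative test at each critical point:
  f''(-0.1317) = -16.3707 < 0 → local maximum
  f''(1.6873) = 16.3707 > 0 → local minimum

Critical points: x = 7/9 - sqrt(67)/9 ≈ -0.1317 (local maximum); x = 7/9 + sqrt(67)/9 ≈ 1.6873 (local minimum)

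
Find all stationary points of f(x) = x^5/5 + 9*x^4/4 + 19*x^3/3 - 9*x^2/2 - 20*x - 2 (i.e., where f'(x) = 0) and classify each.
f'(x) = x^4 + 9*x^3 + 19*x^2 - 9*x - 20

Solve f'(x) = 0:
  Factor: x^4 + 9*x^3 + 19*x^2 - 9*x - 20 = (x - 1)*(x + 1)*(x + 4)*(x + 5) = 0.
  ⇒ x = -5, -4, -1, 1

f''(x) = 4*x^3 + 27*x^2 + 38*x - 9
Second-derivative test at each critical point:
  f''(-5) = -24 < 0 → local maximum
  f''(-4) = 15 > 0 → local minimum
  f''(-1) = -24 < 0 → local maximum
  f''(1) = 60 > 0 → local minimum

Critical points: x = -5 (local maximum); x = -4 (local minimum); x = -1 (local maximum); x = 1 (local minimum)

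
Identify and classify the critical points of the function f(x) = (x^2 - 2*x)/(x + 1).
f'(x) = (x^2 + 2*x - 2)/(x^2 + 2*x + 1)

Solve f'(x) = 0:
  f'(x) = (x^2 + 2*x - 2)/(x + 1)^2; the denominator is positive wherever f is defined, so f'(x) = 0 ⇔ x^2 + 2*x - 2 = 0.
  x^2 + 2*x - 2 = 0 has no rational roots; quadratic formula: x = (-2 ± √12)/2.
  ⇒ x = -sqrt(3) - 1 ≈ -2.7321, -1 + sqrt(3) ≈ 0.7321

f''(x) = 6/(x^3 + 3*x^2 + 3*x + 1)
Second-derivative test at each critical point:
  f''(-2.7321) = -1.1547 < 0 → local maximum
  f''(0.7321) = 1.1547 > 0 → local minimum

Critical points: x = -sqrt(3) - 1 ≈ -2.7321 (local maximum); x = -1 + sqrt(3) ≈ 0.7321 (local minimum)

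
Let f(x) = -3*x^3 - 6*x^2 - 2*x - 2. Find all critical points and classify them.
f'(x) = -9*x^2 - 12*x - 2

Solve f'(x) = 0:
  9*x^2 + 12*x + 2 = 0 has no rational roots; quadratic formula: x = (-12 ± √72)/18.
  ⇒ x = -2/3 - sqrt(2)/3 ≈ -1.1381, -2/3 + sqrt(2)/3 ≈ -0.1953

f''(x) = -18*x - 12
Second-derivative test at each critical point:
  f''(-1.1381) = 8.4853 > 0 → local minimum
  f''(-0.1953) = -8.4853 < 0 → local maximum

Critical points: x = -2/3 - sqrt(2)/3 ≈ -1.1381 (local minimum); x = -2/3 + sqrt(2)/3 ≈ -0.1953 (local maximum)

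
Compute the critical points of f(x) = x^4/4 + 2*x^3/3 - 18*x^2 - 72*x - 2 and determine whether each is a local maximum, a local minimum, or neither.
f'(x) = x^3 + 2*x^2 - 36*x - 72

Solve f'(x) = 0:
  Factor: x^3 + 2*x^2 - 36*x - 72 = (x - 6)*(x + 2)*(x + 6) = 0.
  ⇒ x = -6, -2, 6

f''(x) = 3*x^2 + 4*x - 36
Second-derivative test at each critical point:
  f''(-6) = 48 > 0 → local minimum
  f''(-2) = -32 < 0 → local maximum
  f''(6) = 96 > 0 → local minimum

Critical points: x = -6 (local minimum); x = -2 (local maximum); x = 6 (local minimum)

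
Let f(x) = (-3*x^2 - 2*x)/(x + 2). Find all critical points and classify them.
f'(x) = (-3*x^2 - 12*x - 4)/(x^2 + 4*x + 4)

Solve f'(x) = 0:
  f'(x) = -(3*x^2 + 12*x + 4)/(x + 2)^2; the denominator is positive wherever f is defined, so f'(x) = 0 ⇔ -3*x^2 - 12*x - 4 = 0.
  3*x^2 + 12*x + 4 = 0 has no rational roots; quadratic formula: x = (-12 ± √96)/6.
  ⇒ x = -2 - 2*sqrt(6)/3 ≈ -3.6330, -2 + 2*sqrt(6)/3 ≈ -0.3670

f''(x) = -16/(x^3 + 6*x^2 + 12*x + 8)
Second-derivative test at each critical point:
  f''(-3.6330) = 3.6742 > 0 → local minimum
  f''(-0.3670) = -3.6742 < 0 → local maximum

Critical points: x = -2 - 2*sqrt(6)/3 ≈ -3.6330 (local minimum); x = -2 + 2*sqrt(6)/3 ≈ -0.3670 (local maximum)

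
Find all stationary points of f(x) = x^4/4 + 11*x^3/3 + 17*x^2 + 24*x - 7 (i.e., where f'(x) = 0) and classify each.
f'(x) = x^3 + 11*x^2 + 34*x + 24

Solve f'(x) = 0:
  Factor: x^3 + 11*x^2 + 34*x + 24 = (x + 1)*(x + 4)*(x + 6) = 0.
  ⇒ x = -6, -4, -1

f''(x) = 3*x^2 + 22*x + 34
Second-derivative test at each critical point:
  f''(-6) = 10 > 0 → local minimum
  f''(-4) = -6 < 0 → local maximum
  f''(-1) = 15 > 0 → local minimum

Critical points: x = -6 (local minimum); x = -4 (local maximum); x = -1 (local minimum)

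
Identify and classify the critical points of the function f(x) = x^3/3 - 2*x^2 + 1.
f'(x) = x*(x - 4)

Solve f'(x) = 0:
  Factor: x^2 - 4*x = x*(x - 4) = 0.
  ⇒ x = 0, 4

f''(x) = 2*x - 4
Second-derivative test at each critical point:
  f''(0) = -4 < 0 → local maximum
  f''(4) = 4 > 0 → local minimum

Critical points: x = 0 (local maximum); x = 4 (local minimum)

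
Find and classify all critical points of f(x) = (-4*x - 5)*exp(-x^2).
f'(x) = 2*(x*(4*x + 5) - 2)*exp(-x^2)

Solve f'(x) = 0:
  f'(x) = (8*x^2 + 10*x - 4)·exp(-x^2) and exp(-x^2) > 0 for every x, so f'(x) = 0 ⇔ 8*x^2 + 10*x - 4 = 0.
  Factor: 8*x^2 + 10*x - 4 = 2*(4*x^2 + 5*x - 2); 4*x^2 + 5*x - 2 = 0 has no rational roots; quadratic formula: x = (-5 ± √57)/8.
  ⇒ x = -sqrt(57)/8 - 5/8 ≈ -1.5687, -5/8 + sqrt(57)/8 ≈ 0.3187

f''(x) = 2*(-8*x^3 - 10*x^2 + 12*x + 5)*exp(-x^2)
Second-derivative test at each critical point:
  f''(-1.5687) = -1.2889 < 0 → local maximum
  f''(0.3187) = 13.6411 > 0 → local minimum

Critical points: x = -sqrt(57)/8 - 5/8 ≈ -1.5687 (local maximum); x = -5/8 + sqrt(57)/8 ≈ 0.3187 (local minimum)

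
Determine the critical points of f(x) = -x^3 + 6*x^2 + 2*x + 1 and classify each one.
f'(x) = -3*x^2 + 12*x + 2

Solve f'(x) = 0:
  3*x^2 - 12*x - 2 = 0 has no rational roots; quadratic formula: x = (12 ± √168)/6.
  ⇒ x = 2 - sqrt(42)/3 ≈ -0.1602, 2 + sqrt(42)/3 ≈ 4.1602

f''(x) = 12 - 6*x
Second-derivative test at each critical point:
  f''(-0.1602) = 12.9615 > 0 → local minimum
  f''(4.1602) = -12.9615 < 0 → local maximum

Critical points: x = 2 - sqrt(42)/3 ≈ -0.1602 (local minimum); x = 2 + sqrt(42)/3 ≈ 4.1602 (local maximum)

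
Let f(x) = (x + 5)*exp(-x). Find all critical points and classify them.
f'(x) = (-x - 4)*exp(-x)

Solve f'(x) = 0:
  f'(x) = (-x - 4)·exp(-x) and exp(-x) > 0 for every x, so f'(x) = 0 ⇔ -x - 4 = 0.
  -x - 4 = 0.
  ⇒ x = -4

f''(x) = (x + 3)*exp(-x)
Second-derivative test at each critical point:
  f''(-4) = -54.5982 < 0 → local maximum

Critical points: x = -4 (local maximum)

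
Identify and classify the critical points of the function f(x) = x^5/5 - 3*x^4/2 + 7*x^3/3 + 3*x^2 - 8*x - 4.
f'(x) = x^4 - 6*x^3 + 7*x^2 + 6*x - 8

Solve f'(x) = 0:
  Factor: x^4 - 6*x^3 + 7*x^2 + 6*x - 8 = (x - 4)*(x - 2)*(x - 1)*(x + 1) = 0.
  ⇒ x = -1, 1, 2, 4

f''(x) = 4*x^3 - 18*x^2 + 14*x + 6
Second-derivative test at each critical point:
  f''(-1) = -30 < 0 → local maximum
  f''(1) = 6 > 0 → local minimum
  f''(2) = -6 < 0 → local maximum
  f''(4) = 30 > 0 → local minimum

Critical points: x = -1 (local maximum); x = 1 (local minimum); x = 2 (local maximum); x = 4 (local minimum)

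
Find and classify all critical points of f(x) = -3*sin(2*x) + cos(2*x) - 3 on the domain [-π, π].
f'(x) = -2*sin(2*x) - 6*cos(2*x)

Solve f'(x) = 0 on [-π, π]:
  f'(x) = 0 ⇔ -3*cos(2*x) = sin(2*x) ⇔ tan(2*x) = -3, i.e. 2*x = arctan(-3) + nπ; keep the solutions lying in [-π, π].
  ⇒ x = -pi/2 - atan(3)/2 ≈ -2.1953, -atan(3)/2 ≈ -0.6245, -atan(3)/2 + pi/2 ≈ 0.9463, pi - atan(3)/2 ≈ 2.5171

f''(x) = 12*sin(2*x) - 4*cos(2*x)
Second-derivative test at each critical point:
  f''(-2.1953) = 12.6491 > 0 → local minimum
  f''(-0.6245) = -12.6491 < 0 → local maximum
  f''(0.9463) = 12.6491 > 0 → local minimum
  f''(2.5171) = -12.6491 < 0 → local maximum

Critical points: x = -pi/2 - atan(3)/2 ≈ -2.1953 (local minimum); x = -atan(3)/2 ≈ -0.6245 (local maximum); x = -atan(3)/2 + pi/2 ≈ 0.9463 (local minimum); x = pi - atan(3)/2 ≈ 2.5171 (local maximum)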